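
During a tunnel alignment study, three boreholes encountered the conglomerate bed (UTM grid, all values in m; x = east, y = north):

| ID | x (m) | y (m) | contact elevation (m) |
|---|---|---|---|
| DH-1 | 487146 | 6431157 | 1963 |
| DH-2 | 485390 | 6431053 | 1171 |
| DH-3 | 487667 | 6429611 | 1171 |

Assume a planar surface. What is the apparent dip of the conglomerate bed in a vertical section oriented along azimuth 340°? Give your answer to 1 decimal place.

Let the plane be z = a·x + b·y + c.
DH-2−DH-1: −1756a − 104b = −792;  DH-3−DH-1: 521a − 1546b = −792.
Solving gives a = 0.41245, b = 0.65129.
Unit vector along 340° is (sin 340°, cos 340°) = (-0.3420, 0.9397).
Slope in that direction = a·(-0.3420) + b·(0.9397) = 0.47094.
Apparent dip = arctan|0.47094| = 25.2° (true dip is 37.6°, so apparent ≤ true as expected).

25.2°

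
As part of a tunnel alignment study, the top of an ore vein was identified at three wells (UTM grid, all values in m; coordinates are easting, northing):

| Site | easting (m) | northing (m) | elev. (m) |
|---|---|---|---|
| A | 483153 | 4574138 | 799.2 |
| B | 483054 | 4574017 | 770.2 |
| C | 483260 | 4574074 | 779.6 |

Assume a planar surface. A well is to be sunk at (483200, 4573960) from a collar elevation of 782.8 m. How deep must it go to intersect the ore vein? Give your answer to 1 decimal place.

31.4 m

Two edge vectors: A→B = (-99, -121, -29), A→C = (107, -64, -19.6).
Normal n = (A→B) × (A→C) = (515.6, -5043.4, 19283).
So ∂z/∂easting = −n_x/n_z = −0.026738578 and ∂z/∂northing = −n_y/n_z = 0.261546440.
Intercept c from A: 799.2 + 12918.82 − 1196349.51 = −1182631.49.
At (483200, 4573960): z_contact = −12920.08 + 1196302.95 − 1182631.49 = 751.39 m.
Depth below ground = 782.8 − 751.39 = 31.4 m.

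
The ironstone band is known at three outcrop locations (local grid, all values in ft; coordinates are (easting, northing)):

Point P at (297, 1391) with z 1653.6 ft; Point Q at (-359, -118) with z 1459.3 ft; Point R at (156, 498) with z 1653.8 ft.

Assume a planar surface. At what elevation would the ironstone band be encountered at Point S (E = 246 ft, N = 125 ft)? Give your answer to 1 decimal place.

Let the plane be z = a·E + b·N + c.
Point Q−Point P: −656a − 1509b = −194.3;  Point R−Point P: −141a − 893b = 0.2.
Solving gives a = 0.465934, b = −0.073793.
Then c = 1653.6 − a·297 − b·1391 = 1617.86.
At (246, 125): z = 114.6 − 9.2 + 1617.86 = 1723.3 ft.

1723.3 ft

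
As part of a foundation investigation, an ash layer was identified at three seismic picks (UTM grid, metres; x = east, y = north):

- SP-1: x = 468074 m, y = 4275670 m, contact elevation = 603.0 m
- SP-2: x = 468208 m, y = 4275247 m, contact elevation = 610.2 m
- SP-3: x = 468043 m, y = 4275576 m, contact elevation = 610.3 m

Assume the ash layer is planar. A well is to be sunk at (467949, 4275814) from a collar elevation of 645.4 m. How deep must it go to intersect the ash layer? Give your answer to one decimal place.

37.4 m

Two edge vectors: SP-1→SP-2 = (134, -423, 7.2), SP-1→SP-3 = (-31, -94, 7.3).
Normal n = (SP-1→SP-2) × (SP-1→SP-3) = (-2411.1, -1201.4, -25709).
So ∂z/∂x = −n_x/n_z = −0.093784278 and ∂z/∂y = −n_y/n_z = −0.046730717.
Intercept c from SP-1: 603 + 43897.98 + 199805.12 = 244306.11.
At (467949, 4275814): z_contact = −43886.26 − 199811.85 + 244306.11 = 607.99 m.
Depth below ground = 645.4 − 607.99 = 37.4 m.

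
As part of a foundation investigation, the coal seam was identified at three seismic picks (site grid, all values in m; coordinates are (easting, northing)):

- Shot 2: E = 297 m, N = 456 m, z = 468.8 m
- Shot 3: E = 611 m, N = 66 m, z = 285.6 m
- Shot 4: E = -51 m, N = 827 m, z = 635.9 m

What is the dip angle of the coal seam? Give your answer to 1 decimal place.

31.2°

Let the plane be z = a·E + b·N + c.
Shot 3−Shot 2: 314a − 390b = −183.2;  Shot 4−Shot 2: −348a + 371b = 167.1.
Solving gives a = 0.14554, b = 0.58692.
Gradient magnitude |∇z| = √(a² + b²) = √(0.02118 + 0.34448) = 0.60470.
True dip = arctan(0.60470) = 31.2°, dipping toward SSW (azimuth ≈ 194°).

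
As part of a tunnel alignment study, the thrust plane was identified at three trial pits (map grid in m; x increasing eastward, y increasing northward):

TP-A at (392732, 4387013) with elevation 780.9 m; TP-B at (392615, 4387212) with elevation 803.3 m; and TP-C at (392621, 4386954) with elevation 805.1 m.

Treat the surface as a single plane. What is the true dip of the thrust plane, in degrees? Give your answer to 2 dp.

Two edge vectors: TP-A→TP-B = (-117, 199, 22.4), TP-A→TP-C = (-111, -59, 24.2).
Normal n = (TP-A→TP-B) × (TP-A→TP-C) = (6137.4, 345, 28992).
So ∂z/∂x = −n_x/n_z = −0.21169 and ∂z/∂y = −n_y/n_z = −0.01190.
Gradient magnitude |∇z| = √(a² + b²) = √(0.04481 + 0.00014) = 0.21203.
True dip = arctan(0.21203) = 11.97°, dipping toward E (azimuth ≈ 087°).

11.97°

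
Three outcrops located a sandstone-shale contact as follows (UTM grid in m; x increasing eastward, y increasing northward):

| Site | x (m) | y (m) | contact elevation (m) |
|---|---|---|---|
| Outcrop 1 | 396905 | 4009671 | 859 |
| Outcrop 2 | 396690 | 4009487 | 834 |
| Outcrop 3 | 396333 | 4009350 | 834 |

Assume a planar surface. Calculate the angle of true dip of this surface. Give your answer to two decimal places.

Two edge vectors: Outcrop 1→Outcrop 2 = (-215, -184, -25), Outcrop 1→Outcrop 3 = (-572, -321, -25).
Normal n = (Outcrop 1→Outcrop 2) × (Outcrop 1→Outcrop 3) = (-3425, 8925, -36233).
So ∂z/∂x = −n_x/n_z = −0.09453 and ∂z/∂y = −n_y/n_z = 0.24632.
Gradient magnitude |∇z| = √(a² + b²) = √(0.00894 + 0.06067) = 0.26384.
True dip = arctan(0.26384) = 14.78°, dipping toward SSE (azimuth ≈ 159°).

14.78°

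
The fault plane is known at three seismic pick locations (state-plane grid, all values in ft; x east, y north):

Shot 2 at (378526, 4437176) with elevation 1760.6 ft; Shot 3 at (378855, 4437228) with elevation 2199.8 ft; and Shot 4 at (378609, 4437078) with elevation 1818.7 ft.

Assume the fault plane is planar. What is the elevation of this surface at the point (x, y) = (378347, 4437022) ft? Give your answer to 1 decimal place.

Let the plane be z = a·x + b·y + c.
Shot 3−Shot 2: 329a + 52b = 439.2;  Shot 4−Shot 2: 83a − 98b = 58.1.
Solving gives a = 1.259992341, b = 0.474279228.
Then c = 1760.6 − a·378526 − b·4437176 = −2579639.67.
At (378347, 4437022): z = 476714.3 + 2104387.4 − 2579639.67 = 1462.0 ft.

1462.0 ft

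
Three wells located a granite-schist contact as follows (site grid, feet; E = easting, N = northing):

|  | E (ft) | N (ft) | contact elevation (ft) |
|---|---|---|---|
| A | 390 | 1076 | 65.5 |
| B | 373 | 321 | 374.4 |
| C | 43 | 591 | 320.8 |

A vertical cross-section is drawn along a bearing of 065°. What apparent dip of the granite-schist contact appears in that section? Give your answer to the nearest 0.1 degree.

18.0°

Let the plane be z = a·E + b·N + c.
B−A: −17a − 755b = 308.9;  C−A: −347a − 485b = 255.3.
Solving gives a = −0.16921, b = −0.40533.
Unit vector along 065° is (sin 65°, cos 65°) = (0.9063, 0.4226).
Slope in that direction = a·(0.9063) + b·(0.4226) = −0.32465.
Apparent dip = arctan|0.32465| = 18.0° (true dip is 23.7°, so apparent ≤ true as expected).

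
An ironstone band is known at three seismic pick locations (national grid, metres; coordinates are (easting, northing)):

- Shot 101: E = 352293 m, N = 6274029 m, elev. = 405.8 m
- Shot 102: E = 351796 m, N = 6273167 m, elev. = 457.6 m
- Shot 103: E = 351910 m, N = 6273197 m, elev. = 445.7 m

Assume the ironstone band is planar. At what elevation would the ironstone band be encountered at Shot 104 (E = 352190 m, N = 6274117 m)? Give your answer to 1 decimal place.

416.6 m

Two edge vectors: Shot 101→Shot 102 = (-497, -862, 51.8), Shot 101→Shot 103 = (-383, -832, 39.9).
Normal n = (Shot 101→Shot 102) × (Shot 101→Shot 103) = (8703.8, -9.1, 83358).
So ∂z/∂E = −n_x/n_z = −0.104414693 and ∂z/∂N = −n_y/n_z = 0.000109168.
Intercept c from Shot 101: 405.8 + 36784.57 − 684.92 = 36505.44.
At (352190, 6274117): z = −36773.8 + 684.9 + 36505.44 = 416.6 m.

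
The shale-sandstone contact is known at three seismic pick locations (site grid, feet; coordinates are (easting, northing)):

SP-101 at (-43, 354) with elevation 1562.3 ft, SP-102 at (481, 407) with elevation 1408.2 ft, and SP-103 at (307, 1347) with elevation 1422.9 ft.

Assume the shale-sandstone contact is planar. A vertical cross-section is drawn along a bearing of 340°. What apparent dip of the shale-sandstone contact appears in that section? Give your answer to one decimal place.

3.6°

Let the plane be z = a·E + b·N + c.
SP-102−SP-101: 524a + 53b = −154.1;  SP-103−SP-101: 350a + 993b = −139.4.
Solving gives a = −0.29023, b = −0.03809.
Unit vector along 340° is (sin 340°, cos 340°) = (-0.3420, 0.9397).
Slope in that direction = a·(-0.3420) + b·(0.9397) = 0.06348.
Apparent dip = arctan|0.06348| = 3.6° (true dip is 16.3°, so apparent ≤ true as expected).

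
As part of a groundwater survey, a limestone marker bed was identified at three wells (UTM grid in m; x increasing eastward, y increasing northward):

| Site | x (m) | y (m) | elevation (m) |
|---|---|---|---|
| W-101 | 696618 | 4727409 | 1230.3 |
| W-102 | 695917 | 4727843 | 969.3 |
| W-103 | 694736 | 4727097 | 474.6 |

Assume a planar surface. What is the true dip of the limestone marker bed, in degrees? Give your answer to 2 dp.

21.66°

Let the plane be z = a·x + b·y + c.
W-102−W-101: −701a + 434b = −261;  W-103−W-101: −1882a − 312b = −755.7.
Solving gives a = 0.39537, b = 0.03722.
Gradient magnitude |∇z| = √(a² + b²) = √(0.15632 + 0.00139) = 0.39712.
True dip = arctan(0.39712) = 21.66°, dipping toward W (azimuth ≈ 265°).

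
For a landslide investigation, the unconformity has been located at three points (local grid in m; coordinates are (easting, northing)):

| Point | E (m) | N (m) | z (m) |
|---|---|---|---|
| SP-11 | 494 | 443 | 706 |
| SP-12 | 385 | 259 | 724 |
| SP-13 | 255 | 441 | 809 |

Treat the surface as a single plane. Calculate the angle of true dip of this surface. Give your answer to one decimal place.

Two edge vectors: SP-11→SP-12 = (-109, -184, 18), SP-11→SP-13 = (-239, -2, 103).
Normal n = (SP-11→SP-12) × (SP-11→SP-13) = (-18916, 6925, -43758).
So ∂z/∂E = −n_x/n_z = −0.43229 and ∂z/∂N = −n_y/n_z = 0.15826.
Gradient magnitude |∇z| = √(a² + b²) = √(0.18687 + 0.02505) = 0.46034.
True dip = arctan(0.46034) = 24.7°, dipping toward ESE (azimuth ≈ 110°).

24.7°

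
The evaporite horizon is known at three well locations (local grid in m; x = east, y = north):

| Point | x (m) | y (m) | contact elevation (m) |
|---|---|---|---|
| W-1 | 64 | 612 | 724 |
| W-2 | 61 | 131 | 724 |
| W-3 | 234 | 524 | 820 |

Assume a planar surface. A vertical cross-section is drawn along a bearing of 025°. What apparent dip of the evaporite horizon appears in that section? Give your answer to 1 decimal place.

13.2°

Let the plane be z = a·x + b·y + c.
W-2−W-1: −3a − 481b = 0;  W-3−W-1: 170a − 88b = 96.
Solving gives a = 0.56289, b = −0.00351.
Unit vector along 025° is (sin 25°, cos 25°) = (0.4226, 0.9063).
Slope in that direction = a·(0.4226) + b·(0.9063) = 0.23471.
Apparent dip = arctan|0.23471| = 13.2° (true dip is 29.4°, so apparent ≤ true as expected).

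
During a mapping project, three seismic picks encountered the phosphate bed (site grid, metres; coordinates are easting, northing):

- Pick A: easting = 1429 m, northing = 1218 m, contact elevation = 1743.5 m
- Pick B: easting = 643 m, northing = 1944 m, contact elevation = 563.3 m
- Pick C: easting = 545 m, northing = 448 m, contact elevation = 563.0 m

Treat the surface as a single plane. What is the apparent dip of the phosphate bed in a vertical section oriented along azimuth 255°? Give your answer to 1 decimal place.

53.3°

Let the plane be z = a·easting + b·northing + c.
Pick B−Pick A: −786a + 726b = −1180.2;  Pick C−Pick A: −884a − 770b = −1180.5.
Solving gives a = 1.41603, b = −0.09256.
Unit vector along 255° is (sin 255°, cos 255°) = (-0.9659, -0.2588).
Slope in that direction = a·(-0.9659) + b·(-0.2588) = −1.34382.
Apparent dip = arctan|1.34382| = 53.3° (true dip is 54.8°, so apparent ≤ true as expected).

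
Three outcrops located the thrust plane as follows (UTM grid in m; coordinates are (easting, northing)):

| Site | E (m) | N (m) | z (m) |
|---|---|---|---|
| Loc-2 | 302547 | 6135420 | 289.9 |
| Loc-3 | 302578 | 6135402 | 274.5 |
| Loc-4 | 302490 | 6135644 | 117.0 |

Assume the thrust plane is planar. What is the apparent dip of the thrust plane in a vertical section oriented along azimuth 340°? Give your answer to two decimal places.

Two edge vectors: Loc-2→Loc-3 = (31, -18, -15.4), Loc-2→Loc-4 = (-57, 224, -172.9).
Normal n = (Loc-2→Loc-3) × (Loc-2→Loc-4) = (6561.8, 6237.7, 5918).
So ∂z/∂E = −n_x/n_z = −1.10879 and ∂z/∂N = −n_y/n_z = −1.05402.
Unit vector along 340° is (sin 340°, cos 340°) = (-0.3420, 0.9397).
Slope in that direction = a·(-0.3420) + b·(0.9397) = −0.61123.
Apparent dip = arctan|0.61123| = 31.43° (true dip is 56.8°, so apparent ≤ true as expected).

31.43°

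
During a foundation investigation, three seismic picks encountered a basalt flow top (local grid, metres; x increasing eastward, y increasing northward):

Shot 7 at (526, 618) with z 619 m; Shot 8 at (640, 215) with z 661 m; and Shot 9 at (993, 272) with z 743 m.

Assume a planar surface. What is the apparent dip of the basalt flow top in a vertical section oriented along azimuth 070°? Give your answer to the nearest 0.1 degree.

Let the plane be z = a·x + b·y + c.
Shot 8−Shot 7: 114a − 403b = 42;  Shot 9−Shot 7: 467a − 346b = 124.
Solving gives a = 0.23824, b = −0.03683.
Unit vector along 070° is (sin 70°, cos 70°) = (0.9397, 0.3420).
Slope in that direction = a·(0.9397) + b·(0.3420) = 0.21128.
Apparent dip = arctan|0.21128| = 11.9° (true dip is 13.6°, so apparent ≤ true as expected).

11.9°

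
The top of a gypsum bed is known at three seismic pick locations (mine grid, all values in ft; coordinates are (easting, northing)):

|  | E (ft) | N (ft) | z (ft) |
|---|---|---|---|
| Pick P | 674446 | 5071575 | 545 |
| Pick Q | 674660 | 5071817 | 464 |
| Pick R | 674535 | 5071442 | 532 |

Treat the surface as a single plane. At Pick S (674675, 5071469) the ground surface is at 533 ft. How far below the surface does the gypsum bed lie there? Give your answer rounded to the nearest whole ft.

42 ft

Two edge vectors: Pick P→Pick Q = (214, 242, -81), Pick P→Pick R = (89, -133, -13).
Normal n = (Pick P→Pick Q) × (Pick P→Pick R) = (-13919, -4427, -50000).
So ∂z/∂E = −n_x/n_z = −0.27838000 and ∂z/∂N = −n_y/n_z = −0.08854000.
Intercept c from Pick P: 545 + 187752.28 + 449037.25 = 637334.53.
At (674675, 5071469): z_contact = −187816.0 − 449027.9 + 637334.53 = 490.6 ft.
Depth below ground = 533 − 490.6 = 42 ft.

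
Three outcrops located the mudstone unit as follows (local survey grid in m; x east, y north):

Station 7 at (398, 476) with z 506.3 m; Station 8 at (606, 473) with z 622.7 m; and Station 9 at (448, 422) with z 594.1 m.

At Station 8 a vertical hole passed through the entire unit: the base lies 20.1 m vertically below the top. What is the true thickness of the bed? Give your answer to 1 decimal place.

12.6 m

Let the plane be z = a·x + b·y + c.
Station 8−Station 7: 208a − 3b = 116.4;  Station 9−Station 7: 50a − 54b = 87.8.
Solving gives a = 0.54342, b = −1.12276.
|∇z| = √(a²+b²) = 1.24735, so dip δ = arctan(1.24735) = 51.28°.
True thickness = vertical thickness × cos δ = 20.1 × cos 51.28° = 12.6 m.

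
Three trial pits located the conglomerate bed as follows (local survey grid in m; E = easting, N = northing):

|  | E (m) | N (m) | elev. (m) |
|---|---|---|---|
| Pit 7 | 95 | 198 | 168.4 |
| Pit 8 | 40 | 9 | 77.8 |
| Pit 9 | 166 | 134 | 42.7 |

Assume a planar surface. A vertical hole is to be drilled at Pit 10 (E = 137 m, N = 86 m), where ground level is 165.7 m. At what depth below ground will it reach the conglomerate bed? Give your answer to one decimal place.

Let the plane be z = a·E + b·N + c.
Pit 8−Pit 7: −55a − 189b = −90.6;  Pit 9−Pit 7: 71a − 64b = −125.7.
Solving gives a = −1.06021, b = 0.78789.
Then c = 168.4 − a·95 − b·198 = 113.12.
At (137, 86): z_contact = −145.25 + 67.76 + 113.12 = 35.63 m.
Depth below ground = 165.7 − 35.63 = 130.1 m.

130.1 m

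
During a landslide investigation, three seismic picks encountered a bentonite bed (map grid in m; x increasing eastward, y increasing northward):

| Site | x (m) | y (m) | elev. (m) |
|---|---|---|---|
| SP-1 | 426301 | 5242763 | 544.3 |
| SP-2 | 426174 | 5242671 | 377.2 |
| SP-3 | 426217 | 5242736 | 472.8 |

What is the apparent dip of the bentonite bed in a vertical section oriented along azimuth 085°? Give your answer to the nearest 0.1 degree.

30.1°

Let the plane be z = a·x + b·y + c.
SP-2−SP-1: −127a − 92b = −167.1;  SP-3−SP-1: −84a − 27b = −71.5.
Solving gives a = 0.48065, b = 1.15280.
Unit vector along 085° is (sin 85°, cos 85°) = (0.9962, 0.0872).
Slope in that direction = a·(0.9962) + b·(0.0872) = 0.57929.
Apparent dip = arctan|0.57929| = 30.1° (true dip is 51.3°, so apparent ≤ true as expected).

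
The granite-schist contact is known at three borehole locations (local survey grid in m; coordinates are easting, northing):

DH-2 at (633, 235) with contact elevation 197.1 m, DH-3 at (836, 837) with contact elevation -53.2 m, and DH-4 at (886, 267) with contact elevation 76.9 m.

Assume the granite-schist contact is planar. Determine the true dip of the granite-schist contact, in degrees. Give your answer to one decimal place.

Let the plane be z = a·easting + b·northing + c.
DH-3−DH-2: 203a + 602b = −250.3;  DH-4−DH-2: 253a + 32b = −120.2.
Solving gives a = −0.44133, b = −0.26696.
Gradient magnitude |∇z| = √(a² + b²) = √(0.19478 + 0.07127) = 0.51579.
True dip = arctan(0.51579) = 27.3°, dipping toward ENE (azimuth ≈ 059°).

27.3°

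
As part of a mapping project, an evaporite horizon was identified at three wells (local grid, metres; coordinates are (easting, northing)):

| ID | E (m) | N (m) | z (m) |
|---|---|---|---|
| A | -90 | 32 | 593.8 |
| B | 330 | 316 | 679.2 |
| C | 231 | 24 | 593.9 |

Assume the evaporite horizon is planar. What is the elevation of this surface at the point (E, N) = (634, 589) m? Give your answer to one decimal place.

760.5 m

Two edge vectors: A→B = (420, 284, 85.4), A→C = (321, -8, 0.1).
Normal n = (A→B) × (A→C) = (711.6, 27371.4, -94524).
So ∂z/∂E = −n_x/n_z = 0.00753 and ∂z/∂N = −n_y/n_z = 0.28957.
Intercept c from A: 593.8 + 0.68 − 9.27 = 585.21.
At (634, 589): z = 4.8 + 170.6 + 585.21 = 760.5 m.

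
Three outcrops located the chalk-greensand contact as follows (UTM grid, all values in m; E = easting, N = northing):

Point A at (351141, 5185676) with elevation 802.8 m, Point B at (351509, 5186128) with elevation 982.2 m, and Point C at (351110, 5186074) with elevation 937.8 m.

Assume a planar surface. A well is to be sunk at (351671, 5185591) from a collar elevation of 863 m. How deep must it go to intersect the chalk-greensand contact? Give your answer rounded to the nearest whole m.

Two edge vectors: Point A→Point B = (368, 452, 179.4), Point A→Point C = (-31, 398, 135).
Normal n = (Point A→Point B) × (Point A→Point C) = (-10381.2, -55241.4, 160476).
So ∂z/∂E = −n_x/n_z = 0.06469005 and ∂z/∂N = −n_y/n_z = 0.34423465.
Intercept c from Point A: 802.8 − 22715.33 − 1785089.37 = −1807001.90.
At (351671, 5185591): z_contact = 22749.6 + 1785060.1 − 1807001.90 = 807.8 m.
Depth below ground = 863 − 807.8 = 55 m.

55 m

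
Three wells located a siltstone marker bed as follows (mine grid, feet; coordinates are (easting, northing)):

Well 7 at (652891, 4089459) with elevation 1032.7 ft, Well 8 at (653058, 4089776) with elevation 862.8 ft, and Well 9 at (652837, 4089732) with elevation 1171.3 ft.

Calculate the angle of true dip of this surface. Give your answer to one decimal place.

55.5°

Let the plane be z = a·E + b·N + c.
Well 8−Well 7: 167a + 317b = −169.9;  Well 9−Well 7: −54a + 273b = 138.6.
Solving gives a = −1.44029, b = 0.22280.
Gradient magnitude |∇z| = √(a² + b²) = √(2.07442 + 0.04964) = 1.45742.
True dip = arctan(1.45742) = 55.5°, dipping toward E (azimuth ≈ 099°).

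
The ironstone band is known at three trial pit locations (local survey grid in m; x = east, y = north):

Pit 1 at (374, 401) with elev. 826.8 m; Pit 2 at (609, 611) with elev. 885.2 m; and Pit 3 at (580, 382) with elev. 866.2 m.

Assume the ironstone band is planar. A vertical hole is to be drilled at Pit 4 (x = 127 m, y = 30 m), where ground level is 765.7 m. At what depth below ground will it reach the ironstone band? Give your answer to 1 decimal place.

9.0 m

Two edge vectors: Pit 1→Pit 2 = (235, 210, 58.4), Pit 1→Pit 3 = (206, -19, 39.4).
Normal n = (Pit 1→Pit 2) × (Pit 1→Pit 3) = (9383.6, 2771.4, -47725).
So ∂z/∂x = −n_x/n_z = 0.19662 and ∂z/∂y = −n_y/n_z = 0.05807.
Intercept c from Pit 1: 826.8 − 73.54 − 23.29 = 729.98.
At (127, 30): z_contact = 24.97 + 1.74 + 729.98 = 756.69 m.
Depth below ground = 765.7 − 756.69 = 9.0 m.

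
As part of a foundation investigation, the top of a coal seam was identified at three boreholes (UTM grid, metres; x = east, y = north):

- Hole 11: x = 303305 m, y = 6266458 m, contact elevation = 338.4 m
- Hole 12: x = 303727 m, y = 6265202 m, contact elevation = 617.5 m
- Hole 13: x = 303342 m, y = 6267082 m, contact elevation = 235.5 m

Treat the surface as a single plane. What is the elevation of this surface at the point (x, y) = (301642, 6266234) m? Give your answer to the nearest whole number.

Let the plane be z = a·x + b·y + c.
Hole 12−Hole 11: 422a − 1256b = 279.1;  Hole 13−Hole 11: 37a + 624b = −102.9.
Solving gives a = 0.14498386, b = −0.17350065.
Then c = 338.4 − a·303305 − b·6266458 = 1043598.58.
At (301642, 6266234): z = 43733.2 − 1087195.6 + 1043598.58 = 136.2 m.

136 m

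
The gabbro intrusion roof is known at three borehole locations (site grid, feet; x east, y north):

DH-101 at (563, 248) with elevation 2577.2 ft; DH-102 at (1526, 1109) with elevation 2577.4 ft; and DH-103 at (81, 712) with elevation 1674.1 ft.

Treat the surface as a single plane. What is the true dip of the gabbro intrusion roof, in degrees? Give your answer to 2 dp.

Two edge vectors: DH-101→DH-102 = (963, 861, 0.2), DH-101→DH-103 = (-482, 464, -903.1).
Normal n = (DH-101→DH-102) × (DH-101→DH-103) = (-777661.9, 869588.9, 861834).
So ∂z/∂x = −n_x/n_z = 0.90233 and ∂z/∂y = −n_y/n_z = −1.00900.
Gradient magnitude |∇z| = √(a² + b²) = √(0.81421 + 1.01808) = 1.35362.
True dip = arctan(1.35362) = 53.54°, dipping toward NW (azimuth ≈ 318°).

53.54°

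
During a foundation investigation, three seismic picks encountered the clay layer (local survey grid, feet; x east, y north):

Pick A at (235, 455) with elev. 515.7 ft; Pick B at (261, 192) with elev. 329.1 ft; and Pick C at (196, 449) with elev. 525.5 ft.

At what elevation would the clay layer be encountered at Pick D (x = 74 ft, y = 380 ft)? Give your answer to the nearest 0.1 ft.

522.3 ft

Let the plane be z = a·x + b·y + c.
Pick B−Pick A: 26a − 263b = −186.6;  Pick C−Pick A: −39a − 6b = 9.8.
Solving gives a = −0.35504, b = 0.67441.
Then c = 515.7 − a·235 − b·455 = 292.28.
At (74, 380): z = −26.3 + 256.3 + 292.28 = 522.3 ft.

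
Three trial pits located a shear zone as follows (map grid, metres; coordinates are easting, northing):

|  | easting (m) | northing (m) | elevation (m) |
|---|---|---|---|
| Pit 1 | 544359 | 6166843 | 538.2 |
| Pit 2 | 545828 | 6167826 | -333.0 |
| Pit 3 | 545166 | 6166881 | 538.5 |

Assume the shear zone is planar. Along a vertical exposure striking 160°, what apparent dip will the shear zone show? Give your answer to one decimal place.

42.4°

Two edge vectors: Pit 1→Pit 2 = (1469, 983, -871.2), Pit 1→Pit 3 = (807, 38, 0.3).
Normal n = (Pit 1→Pit 2) × (Pit 1→Pit 3) = (33400.5, -703499.1, -737459).
So ∂z/∂easting = −n_x/n_z = 0.04529 and ∂z/∂northing = −n_y/n_z = −0.95395.
Unit vector along 160° is (sin 160°, cos 160°) = (0.3420, -0.9397).
Slope in that direction = a·(0.3420) + b·(-0.9397) = 0.91191.
Apparent dip = arctan|0.91191| = 42.4° (true dip is 43.7°, so apparent ≤ true as expected).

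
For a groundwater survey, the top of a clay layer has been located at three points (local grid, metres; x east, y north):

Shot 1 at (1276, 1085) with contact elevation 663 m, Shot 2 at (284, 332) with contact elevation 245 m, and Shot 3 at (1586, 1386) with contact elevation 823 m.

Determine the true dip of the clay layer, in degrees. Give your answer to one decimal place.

Let the plane be z = a·x + b·y + c.
Shot 2−Shot 1: −992a − 753b = −418;  Shot 3−Shot 1: 310a + 301b = 160.
Solving gives a = 0.08192, b = 0.44719.
Gradient magnitude |∇z| = √(a² + b²) = √(0.00671 + 0.19998) = 0.45463.
True dip = arctan(0.45463) = 24.4°, dipping toward S (azimuth ≈ 190°).

24.4°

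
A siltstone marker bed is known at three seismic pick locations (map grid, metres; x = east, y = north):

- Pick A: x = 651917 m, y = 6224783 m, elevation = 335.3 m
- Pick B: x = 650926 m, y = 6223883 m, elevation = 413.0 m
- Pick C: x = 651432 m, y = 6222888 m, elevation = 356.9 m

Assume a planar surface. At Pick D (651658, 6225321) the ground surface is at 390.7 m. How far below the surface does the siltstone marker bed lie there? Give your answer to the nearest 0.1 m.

26.4 m

Two edge vectors: Pick A→Pick B = (-991, -900, 77.7), Pick A→Pick C = (-485, -1895, 21.6).
Normal n = (Pick A→Pick B) × (Pick A→Pick C) = (127801.5, -16278.9, 1441445).
So ∂z/∂x = −n_x/n_z = −0.088662072 and ∂z/∂y = −n_y/n_z = 0.011293459.
Intercept c from Pick A: 335.3 + 57800.31 − 70299.33 = −12163.72.
At (651658, 6225321): z_contact = −57777.35 + 70305.41 − 12163.72 = 364.34 m.
Depth below ground = 390.7 − 364.34 = 26.4 m.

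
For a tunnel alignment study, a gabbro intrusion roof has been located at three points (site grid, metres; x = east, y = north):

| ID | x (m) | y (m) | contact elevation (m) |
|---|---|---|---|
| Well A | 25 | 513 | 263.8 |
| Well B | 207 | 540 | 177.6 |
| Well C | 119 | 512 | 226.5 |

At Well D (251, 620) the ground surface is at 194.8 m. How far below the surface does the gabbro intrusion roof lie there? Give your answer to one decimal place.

73.5 m

Let the plane be z = a·x + b·y + c.
Well B−Well A: 182a + 27b = −86.2;  Well C−Well A: 94a − 1b = −37.3.
Solving gives a = −0.40195, b = −0.48316.
Then c = 263.8 − a·25 − b·513 = 521.71.
At (251, 620): z_contact = −100.89 − 299.56 + 521.71 = 121.26 m.
Depth below ground = 194.8 − 121.26 = 73.5 m.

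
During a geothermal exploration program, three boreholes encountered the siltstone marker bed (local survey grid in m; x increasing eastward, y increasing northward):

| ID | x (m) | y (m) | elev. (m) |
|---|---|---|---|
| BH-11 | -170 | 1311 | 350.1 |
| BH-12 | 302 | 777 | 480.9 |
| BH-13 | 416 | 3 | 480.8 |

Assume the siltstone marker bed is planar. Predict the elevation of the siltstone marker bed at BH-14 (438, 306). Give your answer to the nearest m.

Let the plane be z = a·x + b·y + c.
BH-12−BH-11: 472a − 534b = 130.8;  BH-13−BH-11: 586a − 1308b = 130.7.
Solving gives a = 0.33270, b = 0.04913.
Then c = 350.1 − a·-170 − b·1311 = 342.25.
At (438, 306): z = 145.7 + 15.0 + 342.25 = 503.0 m.

503 m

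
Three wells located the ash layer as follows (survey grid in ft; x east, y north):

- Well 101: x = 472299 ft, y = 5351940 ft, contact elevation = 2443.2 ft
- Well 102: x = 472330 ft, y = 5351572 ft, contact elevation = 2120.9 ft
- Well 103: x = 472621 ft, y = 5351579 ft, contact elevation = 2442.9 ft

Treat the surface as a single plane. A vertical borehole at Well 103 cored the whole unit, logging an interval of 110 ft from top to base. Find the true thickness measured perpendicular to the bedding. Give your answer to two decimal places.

Let the plane be z = a·x + b·y + c.
Well 102−Well 101: 31a − 368b = −322.3;  Well 103−Well 101: 322a − 361b = −0.3.
Solving gives a = 1.08327, b = 0.96707.
|∇z| = √(a²+b²) = 1.45213, so dip δ = arctan(1.45213) = 55.45°.
True thickness = vertical thickness × cos δ = 110 × cos 55.45° = 62.39 ft.

62.39 ft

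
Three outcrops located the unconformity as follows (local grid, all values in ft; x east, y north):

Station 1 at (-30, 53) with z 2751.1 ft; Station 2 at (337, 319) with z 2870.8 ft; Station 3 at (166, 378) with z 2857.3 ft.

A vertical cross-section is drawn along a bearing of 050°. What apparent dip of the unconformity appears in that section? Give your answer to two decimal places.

Let the plane be z = a·x + b·y + c.
Station 2−Station 1: 367a + 266b = 119.7;  Station 3−Station 1: 196a + 325b = 106.2.
Solving gives a = 0.15868, b = 0.23108.
Unit vector along 050° is (sin 50°, cos 50°) = (0.7660, 0.6428).
Slope in that direction = a·(0.7660) + b·(0.6428) = 0.27008.
Apparent dip = arctan|0.27008| = 15.11° (true dip is 15.7°, so apparent ≤ true as expected).

15.11°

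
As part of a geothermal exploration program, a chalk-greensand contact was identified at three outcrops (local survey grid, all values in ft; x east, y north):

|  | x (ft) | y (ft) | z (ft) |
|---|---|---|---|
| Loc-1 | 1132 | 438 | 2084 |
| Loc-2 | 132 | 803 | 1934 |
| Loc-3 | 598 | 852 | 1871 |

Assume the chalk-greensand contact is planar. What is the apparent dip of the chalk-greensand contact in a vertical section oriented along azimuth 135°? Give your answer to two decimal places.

Let the plane be z = a·x + b·y + c.
Loc-2−Loc-1: −1000a + 365b = −150;  Loc-3−Loc-1: −534a + 414b = −213.
Solving gives a = −0.07141, b = −0.60660.
Unit vector along 135° is (sin 135°, cos 135°) = (0.7071, -0.7071).
Slope in that direction = a·(0.7071) + b·(-0.7071) = 0.37844.
Apparent dip = arctan|0.37844| = 20.73° (true dip is 31.4°, so apparent ≤ true as expected).

20.73°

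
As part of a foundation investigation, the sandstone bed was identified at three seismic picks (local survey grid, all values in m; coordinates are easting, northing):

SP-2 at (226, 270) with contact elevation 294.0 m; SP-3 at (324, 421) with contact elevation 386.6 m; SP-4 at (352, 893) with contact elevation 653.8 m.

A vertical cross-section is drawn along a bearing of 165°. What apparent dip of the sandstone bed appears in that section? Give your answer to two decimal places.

27.54°

Two edge vectors: SP-2→SP-3 = (98, 151, 92.6), SP-2→SP-4 = (126, 623, 359.8).
Normal n = (SP-2→SP-3) × (SP-2→SP-4) = (-3360, -23592.8, 42028).
So ∂z/∂easting = −n_x/n_z = 0.07995 and ∂z/∂northing = −n_y/n_z = 0.56136.
Unit vector along 165° is (sin 165°, cos 165°) = (0.2588, -0.9659).
Slope in that direction = a·(0.2588) + b·(-0.9659) = −0.52154.
Apparent dip = arctan|0.52154| = 27.54° (true dip is 29.6°, so apparent ≤ true as expected).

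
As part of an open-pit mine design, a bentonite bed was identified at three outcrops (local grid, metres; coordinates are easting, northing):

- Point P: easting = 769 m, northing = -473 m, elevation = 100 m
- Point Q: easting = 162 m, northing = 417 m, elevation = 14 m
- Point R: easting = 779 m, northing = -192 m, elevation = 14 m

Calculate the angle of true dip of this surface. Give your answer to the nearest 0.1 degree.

Two edge vectors: Point P→Point Q = (-607, 890, -86), Point P→Point R = (10, 281, -86).
Normal n = (Point P→Point Q) × (Point P→Point R) = (-52374, -53062, -179467).
So ∂z/∂easting = −n_x/n_z = −0.29183 and ∂z/∂northing = −n_y/n_z = −0.29566.
Gradient magnitude |∇z| = √(a² + b²) = √(0.08517 + 0.08742) = 0.41543.
True dip = arctan(0.41543) = 22.6°, dipping toward NE (azimuth ≈ 045°).

22.6°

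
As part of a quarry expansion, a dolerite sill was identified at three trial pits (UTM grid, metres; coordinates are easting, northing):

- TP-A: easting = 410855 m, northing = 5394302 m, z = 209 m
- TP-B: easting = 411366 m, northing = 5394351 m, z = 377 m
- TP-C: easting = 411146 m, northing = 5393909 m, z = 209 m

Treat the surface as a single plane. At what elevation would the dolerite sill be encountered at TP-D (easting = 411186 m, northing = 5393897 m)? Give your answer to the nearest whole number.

219 m

Let the plane be z = a·easting + b·northing + c.
TP-B−TP-A: 511a + 49b = 168;  TP-C−TP-A: 291a − 393b = 0.
Solving gives a = 0.30697129, b = 0.22729936.
Then c = 209 − a·410855 − b·5394302 = −1352033.06.
At (411186, 5393897): z = 126222.3 + 1226029.3 − 1352033.06 = 218.6 m.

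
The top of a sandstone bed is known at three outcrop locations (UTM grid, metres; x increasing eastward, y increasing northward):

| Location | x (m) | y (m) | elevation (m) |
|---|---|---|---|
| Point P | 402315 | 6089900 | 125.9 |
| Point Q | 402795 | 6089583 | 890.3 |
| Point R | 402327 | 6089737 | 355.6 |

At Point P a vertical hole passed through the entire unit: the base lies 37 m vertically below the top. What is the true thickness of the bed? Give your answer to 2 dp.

Two edge vectors: Point P→Point Q = (480, -317, 764.4), Point P→Point R = (12, -163, 229.7).
Normal n = (Point P→Point Q) × (Point P→Point R) = (51782.3, -101083.2, -74436).
So ∂z/∂x = −n_x/n_z = 0.69566 and ∂z/∂y = −n_y/n_z = −1.35799.
|∇z| = √(a²+b²) = 1.52580, so dip δ = arctan(1.52580) = 56.76°.
True thickness = vertical thickness × cos δ = 37 × cos 56.76° = 20.28 m.

20.28 m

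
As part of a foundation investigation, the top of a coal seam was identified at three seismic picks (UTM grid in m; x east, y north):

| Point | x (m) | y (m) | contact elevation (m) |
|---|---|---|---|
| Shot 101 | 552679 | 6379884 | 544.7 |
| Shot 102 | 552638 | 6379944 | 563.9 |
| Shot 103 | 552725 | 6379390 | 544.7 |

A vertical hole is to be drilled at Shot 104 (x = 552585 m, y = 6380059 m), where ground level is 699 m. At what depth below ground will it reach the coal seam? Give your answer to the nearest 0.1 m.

112.2 m

Two edge vectors: Shot 101→Shot 102 = (-41, 60, 19.2), Shot 101→Shot 103 = (46, -494, 0).
Normal n = (Shot 101→Shot 102) × (Shot 101→Shot 103) = (9484.8, 883.2, 17494).
So ∂z/∂x = −n_x/n_z = −0.542174460 and ∂z/∂y = −n_y/n_z = −0.050485881.
Intercept c from Shot 101: 544.7 + 299648.44 + 322094.06 = 622287.20.
At (552585, 6380059): z_contact = −299597.47 − 322102.90 + 622287.20 = 586.83 m.
Depth below ground = 699 − 586.83 = 112.2 m.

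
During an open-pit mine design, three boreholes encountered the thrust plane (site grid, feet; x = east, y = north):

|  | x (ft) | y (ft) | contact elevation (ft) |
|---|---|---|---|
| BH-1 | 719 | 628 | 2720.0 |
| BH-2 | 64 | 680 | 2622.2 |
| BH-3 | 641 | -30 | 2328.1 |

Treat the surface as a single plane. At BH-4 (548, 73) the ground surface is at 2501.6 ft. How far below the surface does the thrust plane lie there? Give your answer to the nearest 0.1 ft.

132.6 ft

Let the plane be z = a·x + b·y + c.
BH-2−BH-1: −655a + 52b = −97.8;  BH-3−BH-1: −78a − 658b = −391.9.
Solving gives a = 0.19476, b = 0.57251.
Then c = 2720 − a·719 − b·628 = 2220.43.
At (548, 73): z_contact = 106.73 + 41.79 + 2220.43 = 2368.96 ft.
Depth below ground = 2501.6 − 2368.96 = 132.6 ft.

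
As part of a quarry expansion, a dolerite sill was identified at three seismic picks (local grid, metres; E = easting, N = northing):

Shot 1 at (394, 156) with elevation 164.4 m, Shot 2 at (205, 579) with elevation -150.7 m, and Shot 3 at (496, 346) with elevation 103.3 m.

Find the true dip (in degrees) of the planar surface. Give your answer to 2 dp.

35.01°

Two edge vectors: Shot 1→Shot 2 = (-189, 423, -315.1), Shot 1→Shot 3 = (102, 190, -61.1).
Normal n = (Shot 1→Shot 2) × (Shot 1→Shot 3) = (34023.7, -43688.1, -79056).
So ∂z/∂E = −n_x/n_z = 0.43037 and ∂z/∂N = −n_y/n_z = −0.55262.
Gradient magnitude |∇z| = √(a² + b²) = √(0.18522 + 0.30539) = 0.70044.
True dip = arctan(0.70044) = 35.01°, dipping toward NW (azimuth ≈ 322°).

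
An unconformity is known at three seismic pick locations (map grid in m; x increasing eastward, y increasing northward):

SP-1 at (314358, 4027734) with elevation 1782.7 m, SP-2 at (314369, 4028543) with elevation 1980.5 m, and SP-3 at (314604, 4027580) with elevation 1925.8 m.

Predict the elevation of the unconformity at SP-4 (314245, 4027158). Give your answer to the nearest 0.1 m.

1565.2 m

Two edge vectors: SP-1→SP-2 = (11, 809, 197.8), SP-1→SP-3 = (246, -154, 143.1).
Normal n = (SP-1→SP-2) × (SP-1→SP-3) = (146229.1, 47084.7, -200708).
So ∂z/∂x = −n_x/n_z = 0.728566375 and ∂z/∂y = −n_y/n_z = 0.234593041.
Intercept c from SP-1: 1782.7 − 229030.67 − 944878.37 = −1172126.33.
At (314245, 4027158): z = 228948.3 + 944743.2 − 1172126.33 = 1565.2 m.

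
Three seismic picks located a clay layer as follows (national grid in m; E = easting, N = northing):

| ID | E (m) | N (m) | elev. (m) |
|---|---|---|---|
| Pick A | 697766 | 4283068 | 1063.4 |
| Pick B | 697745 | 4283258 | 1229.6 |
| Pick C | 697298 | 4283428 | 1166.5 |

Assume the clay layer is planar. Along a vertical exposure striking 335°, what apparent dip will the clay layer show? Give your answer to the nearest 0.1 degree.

Let the plane be z = a·E + b·N + c.
Pick B−Pick A: −21a + 190b = 166.2;  Pick C−Pick A: −468a + 360b = 103.1.
Solving gives a = 0.49463, b = 0.92941.
Unit vector along 335° is (sin 335°, cos 335°) = (-0.4226, 0.9063).
Slope in that direction = a·(-0.4226) + b·(0.9063) = 0.63329.
Apparent dip = arctan|0.63329| = 32.3° (true dip is 46.5°, so apparent ≤ true as expected).

32.3°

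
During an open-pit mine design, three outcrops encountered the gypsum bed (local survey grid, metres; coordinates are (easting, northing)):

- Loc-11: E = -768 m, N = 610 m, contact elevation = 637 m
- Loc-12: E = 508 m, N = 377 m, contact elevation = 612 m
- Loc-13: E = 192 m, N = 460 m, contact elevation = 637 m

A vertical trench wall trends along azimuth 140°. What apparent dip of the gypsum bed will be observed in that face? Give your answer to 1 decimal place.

26.3°

Two edge vectors: Loc-11→Loc-12 = (1276, -233, -25), Loc-11→Loc-13 = (960, -150, 0).
Normal n = (Loc-11→Loc-12) × (Loc-11→Loc-13) = (-3750, -24000, 32280).
So ∂z/∂E = −n_x/n_z = 0.11617 and ∂z/∂N = −n_y/n_z = 0.74349.
Unit vector along 140° is (sin 140°, cos 140°) = (0.6428, -0.7660).
Slope in that direction = a·(0.6428) + b·(-0.7660) = −0.49488.
Apparent dip = arctan|0.49488| = 26.3° (true dip is 37.0°, so apparent ≤ true as expected).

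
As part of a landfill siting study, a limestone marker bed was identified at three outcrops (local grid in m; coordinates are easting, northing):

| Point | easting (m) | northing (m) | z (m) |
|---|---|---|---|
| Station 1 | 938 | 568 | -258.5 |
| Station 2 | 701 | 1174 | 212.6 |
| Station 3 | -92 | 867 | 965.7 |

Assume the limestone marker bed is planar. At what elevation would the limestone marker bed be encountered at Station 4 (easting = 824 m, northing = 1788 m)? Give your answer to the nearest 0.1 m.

Let the plane be z = a·easting + b·northing + c.
Station 2−Station 1: −237a + 606b = 471.1;  Station 3−Station 1: −1030a + 299b = 1224.2.
Solving gives a = −1.086188, b = 0.352596.
Then c = -258.5 − a·938 − b·568 = 560.07.
At (824, 1788): z = −895.0 + 630.4 + 560.07 = 295.5 m.

295.5 m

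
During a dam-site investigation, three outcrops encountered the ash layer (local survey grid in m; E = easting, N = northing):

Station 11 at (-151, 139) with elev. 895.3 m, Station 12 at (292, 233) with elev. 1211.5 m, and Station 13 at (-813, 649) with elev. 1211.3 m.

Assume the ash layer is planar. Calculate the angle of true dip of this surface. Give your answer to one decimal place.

52.3°

Let the plane be z = a·E + b·N + c.
Station 12−Station 11: 443a + 94b = 316.2;  Station 13−Station 11: −662a + 510b = 316.
Solving gives a = 0.45655, b = 1.21223.
Gradient magnitude |∇z| = √(a² + b²) = √(0.20844 + 1.46949) = 1.29535.
True dip = arctan(1.29535) = 52.3°, dipping toward SSW (azimuth ≈ 201°).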